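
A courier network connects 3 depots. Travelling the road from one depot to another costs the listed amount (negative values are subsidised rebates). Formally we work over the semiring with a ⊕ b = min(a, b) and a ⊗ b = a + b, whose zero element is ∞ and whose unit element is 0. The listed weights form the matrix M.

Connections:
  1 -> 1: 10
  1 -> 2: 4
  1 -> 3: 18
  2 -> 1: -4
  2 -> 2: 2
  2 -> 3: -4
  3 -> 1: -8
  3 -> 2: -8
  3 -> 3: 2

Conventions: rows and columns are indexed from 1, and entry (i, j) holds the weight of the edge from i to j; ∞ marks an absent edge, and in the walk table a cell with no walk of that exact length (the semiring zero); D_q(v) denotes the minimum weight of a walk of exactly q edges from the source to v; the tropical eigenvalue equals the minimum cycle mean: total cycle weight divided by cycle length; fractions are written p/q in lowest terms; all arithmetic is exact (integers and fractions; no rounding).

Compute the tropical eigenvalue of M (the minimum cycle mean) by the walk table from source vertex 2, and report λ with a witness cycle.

q=0: [∞, 0, ∞]
q=1: [-4, 2, -4]
q=2: [-12, -12, -2]
q=3: [-16, -10, -16]
Optimal cycle mean attained by: cycle 2->3->2, total (-4) + (-8), length 2.
Answer: λ = -6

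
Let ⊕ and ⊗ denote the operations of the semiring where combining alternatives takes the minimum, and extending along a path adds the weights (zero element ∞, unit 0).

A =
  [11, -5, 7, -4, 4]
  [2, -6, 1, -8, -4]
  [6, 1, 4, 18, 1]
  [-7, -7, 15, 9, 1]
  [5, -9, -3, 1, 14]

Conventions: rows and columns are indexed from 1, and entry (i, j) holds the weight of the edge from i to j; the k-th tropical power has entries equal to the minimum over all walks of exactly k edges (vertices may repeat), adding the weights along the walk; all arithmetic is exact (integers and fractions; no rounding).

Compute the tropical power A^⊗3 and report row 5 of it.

A^⊗2:
  [-11, -11, -4, -13, -9]
  [-15, -15, -7, -14, -10]
  [3, -8, -2, -7, -3]
  [-5, -13, -6, -15, -11]
  [-7, -15, -8, -17, -13]
A^⊗3:
  [-20, -20, -12, -19, -15]
  [-21, -21, -14, -23, -19]
  [-14, -14, -7, -16, -12]
  [-22, -22, -14, -21, -17]
  [-24, -24, -16, -23, -19]
Answer: row 5 of A^⊗3 = [-24, -24, -16, -23, -19]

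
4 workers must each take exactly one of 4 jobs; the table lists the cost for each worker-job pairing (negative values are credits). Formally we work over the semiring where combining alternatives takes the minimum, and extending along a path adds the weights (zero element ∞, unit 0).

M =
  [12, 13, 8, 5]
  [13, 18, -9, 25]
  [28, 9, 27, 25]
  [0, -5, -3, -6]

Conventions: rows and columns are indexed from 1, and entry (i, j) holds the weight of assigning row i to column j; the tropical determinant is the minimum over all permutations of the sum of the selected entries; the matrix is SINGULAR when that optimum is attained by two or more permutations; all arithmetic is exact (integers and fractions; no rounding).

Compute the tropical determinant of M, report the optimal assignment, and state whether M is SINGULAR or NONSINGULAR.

σ = (1, 2, 3, 4): 12 + 18 + 27 + (-6) = 51
σ = (1, 2, 4, 3): 12 + 18 + 25 + (-3) = 52
σ = (1, 3, 2, 4): 12 + (-9) + 9 + (-6) = 6
σ = (1, 3, 4, 2): 12 + (-9) + 25 + (-5) = 23
σ = (1, 4, 2, 3): 12 + 25 + 9 + (-3) = 43
σ = (1, 4, 3, 2): 12 + 25 + 27 + (-5) = 59
σ = (2, 1, 3, 4): 13 + 13 + 27 + (-6) = 47
σ = (2, 1, 4, 3): 13 + 13 + 25 + (-3) = 48
σ = (2, 3, 1, 4): 13 + (-9) + 28 + (-6) = 26
σ = (2, 3, 4, 1): 13 + (-9) + 25 + 0 = 29
σ = (2, 4, 1, 3): 13 + 25 + 28 + (-3) = 63
σ = (2, 4, 3, 1): 13 + 25 + 27 + 0 = 65
σ = (3, 1, 2, 4): 8 + 13 + 9 + (-6) = 24
σ = (3, 1, 4, 2): 8 + 13 + 25 + (-5) = 41
σ = (3, 2, 1, 4): 8 + 18 + 28 + (-6) = 48
σ = (3, 2, 4, 1): 8 + 18 + 25 + 0 = 51
σ = (3, 4, 1, 2): 8 + 25 + 28 + (-5) = 56
σ = (3, 4, 2, 1): 8 + 25 + 9 + 0 = 42
σ = (4, 1, 2, 3): 5 + 13 + 9 + (-3) = 24
σ = (4, 1, 3, 2): 5 + 13 + 27 + (-5) = 40
σ = (4, 2, 1, 3): 5 + 18 + 28 + (-3) = 48
σ = (4, 2, 3, 1): 5 + 18 + 27 + 0 = 50
σ = (4, 3, 1, 2): 5 + (-9) + 28 + (-5) = 19
σ = (4, 3, 2, 1): 5 + (-9) + 9 + 0 = 5
Optimal value attained by: σ = (4, 3, 2, 1).
Answer: det⊕(M) = 5; verdict: NONSINGULAR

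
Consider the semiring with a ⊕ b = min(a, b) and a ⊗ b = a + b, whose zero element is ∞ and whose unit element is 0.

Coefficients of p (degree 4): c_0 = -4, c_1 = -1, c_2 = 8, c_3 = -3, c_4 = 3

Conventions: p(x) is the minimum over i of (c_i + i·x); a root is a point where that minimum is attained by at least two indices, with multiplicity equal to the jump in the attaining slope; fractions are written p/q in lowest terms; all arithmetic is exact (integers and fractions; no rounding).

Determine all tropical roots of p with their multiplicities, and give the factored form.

hull edge (i=0, c=-4) to (i=3, c=-3): slope 1/3, span 3
hull edge (i=3, c=-3) to (i=4, c=3): slope 6, span 1
Factored form: p(x) = 3 ⊗ (x ⊕ (-6)) ⊗ (x ⊕ (-1/3)) ⊗ (x ⊕ (-1/3)) ⊗ (x ⊕ (-1/3))
Answer: roots = -6 (mult 1), -1/3 (mult 3)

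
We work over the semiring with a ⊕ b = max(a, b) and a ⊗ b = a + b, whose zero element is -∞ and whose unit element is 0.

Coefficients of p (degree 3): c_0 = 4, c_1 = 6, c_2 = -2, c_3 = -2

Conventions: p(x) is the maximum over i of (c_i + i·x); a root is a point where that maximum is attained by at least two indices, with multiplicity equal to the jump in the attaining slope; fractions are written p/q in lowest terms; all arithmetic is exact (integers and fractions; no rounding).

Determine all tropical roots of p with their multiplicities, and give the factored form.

hull edge (i=0, c=4) to (i=1, c=6): slope 2, span 1
hull edge (i=1, c=6) to (i=3, c=-2): slope -4, span 2
Factored form: p(x) = -2 ⊗ (x ⊕ (-2)) ⊗ (x ⊕ 4) ⊗ (x ⊕ 4)
Answer: roots = -2 (mult 1), 4 (mult 2)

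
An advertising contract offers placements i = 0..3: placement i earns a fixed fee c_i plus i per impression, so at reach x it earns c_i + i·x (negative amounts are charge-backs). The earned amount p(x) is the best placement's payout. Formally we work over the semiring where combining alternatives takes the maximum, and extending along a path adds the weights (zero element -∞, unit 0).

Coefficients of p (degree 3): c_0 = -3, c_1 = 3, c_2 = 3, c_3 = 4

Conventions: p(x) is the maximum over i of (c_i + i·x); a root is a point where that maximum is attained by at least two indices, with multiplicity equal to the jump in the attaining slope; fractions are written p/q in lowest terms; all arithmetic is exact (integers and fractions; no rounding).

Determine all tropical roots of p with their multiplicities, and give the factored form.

hull edge (i=0, c=-3) to (i=1, c=3): slope 6, span 1
hull edge (i=1, c=3) to (i=3, c=4): slope 1/2, span 2
Factored form: p(x) = 4 ⊗ (x ⊕ (-6)) ⊗ (x ⊕ (-1/2)) ⊗ (x ⊕ (-1/2))
Answer: roots = -6 (mult 1), -1/2 (mult 2)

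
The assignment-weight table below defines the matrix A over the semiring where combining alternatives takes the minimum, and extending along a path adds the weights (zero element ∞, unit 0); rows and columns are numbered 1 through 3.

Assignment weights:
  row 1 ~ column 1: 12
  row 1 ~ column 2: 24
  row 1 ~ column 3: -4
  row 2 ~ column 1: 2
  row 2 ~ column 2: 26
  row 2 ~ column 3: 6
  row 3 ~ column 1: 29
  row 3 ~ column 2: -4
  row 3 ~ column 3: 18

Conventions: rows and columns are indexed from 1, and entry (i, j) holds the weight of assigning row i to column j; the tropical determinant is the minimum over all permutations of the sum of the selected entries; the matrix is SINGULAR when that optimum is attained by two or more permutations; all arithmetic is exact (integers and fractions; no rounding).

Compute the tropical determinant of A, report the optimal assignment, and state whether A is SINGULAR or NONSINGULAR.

σ = (1, 2, 3): 12 + 26 + 18 = 56
σ = (1, 3, 2): 12 + 6 + (-4) = 14
σ = (2, 1, 3): 24 + 2 + 18 = 44
σ = (2, 3, 1): 24 + 6 + 29 = 59
σ = (3, 1, 2): (-4) + 2 + (-4) = -6
σ = (3, 2, 1): (-4) + 26 + 29 = 51
Optimal value attained by: σ = (3, 1, 2).
Answer: det⊕(A) = -6; verdict: NONSINGULAR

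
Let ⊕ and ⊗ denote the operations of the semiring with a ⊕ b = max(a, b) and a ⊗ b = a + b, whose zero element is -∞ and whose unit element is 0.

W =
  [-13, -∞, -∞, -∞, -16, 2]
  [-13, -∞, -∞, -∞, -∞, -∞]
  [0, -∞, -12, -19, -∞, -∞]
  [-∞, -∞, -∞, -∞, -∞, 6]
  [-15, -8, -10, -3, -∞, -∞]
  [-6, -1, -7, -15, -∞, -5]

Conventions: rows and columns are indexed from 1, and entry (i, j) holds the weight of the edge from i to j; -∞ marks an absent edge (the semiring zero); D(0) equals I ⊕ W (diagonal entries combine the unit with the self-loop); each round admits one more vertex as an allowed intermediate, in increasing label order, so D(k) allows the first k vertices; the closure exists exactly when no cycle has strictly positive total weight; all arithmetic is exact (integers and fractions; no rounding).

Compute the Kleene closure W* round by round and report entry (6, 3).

D(0):
  [0, -∞, -∞, -∞, -16, 2]
  [-13, 0, -∞, -∞, -∞, -∞]
  [0, -∞, 0, -19, -∞, -∞]
  [-∞, -∞, -∞, 0, -∞, 6]
  [-15, -8, -10, -3, 0, -∞]
  [-6, -1, -7, -15, -∞, 0]
D(1):
  [0, -∞, -∞, -∞, -16, 2]
  [-13, 0, -∞, -∞, -29, -11]
  [0, -∞, 0, -19, -16, 2]
  [-∞, -∞, -∞, 0, -∞, 6]
  [-15, -8, -10, -3, 0, -13]
  [-6, -1, -7, -15, -22, 0]
D(2):
  [0, -∞, -∞, -∞, -16, 2]
  [-13, 0, -∞, -∞, -29, -11]
  [0, -∞, 0, -19, -16, 2]
  [-∞, -∞, -∞, 0, -∞, 6]
  [-15, -8, -10, -3, 0, -13]
  [-6, -1, -7, -15, -22, 0]
D(3):
  [0, -∞, -∞, -∞, -16, 2]
  [-13, 0, -∞, -∞, -29, -11]
  [0, -∞, 0, -19, -16, 2]
  [-∞, -∞, -∞, 0, -∞, 6]
  [-10, -8, -10, -3, 0, -8]
  [-6, -1, -7, -15, -22, 0]
D(4):
  [0, -∞, -∞, -∞, -16, 2]
  [-13, 0, -∞, -∞, -29, -11]
  [0, -∞, 0, -19, -16, 2]
  [-∞, -∞, -∞, 0, -∞, 6]
  [-10, -8, -10, -3, 0, 3]
  [-6, -1, -7, -15, -22, 0]
D(5):
  [0, -24, -26, -19, -16, 2]
  [-13, 0, -39, -32, -29, -11]
  [0, -24, 0, -19, -16, 2]
  [-∞, -∞, -∞, 0, -∞, 6]
  [-10, -8, -10, -3, 0, 3]
  [-6, -1, -7, -15, -22, 0]
D(6):
  [0, 1, -5, -13, -16, 2]
  [-13, 0, -18, -26, -29, -11]
  [0, 1, 0, -13, -16, 2]
  [0, 5, -1, 0, -16, 6]
  [-3, 2, -4, -3, 0, 3]
  [-6, -1, -7, -15, -22, 0]
Answer: W*[6][3] = -7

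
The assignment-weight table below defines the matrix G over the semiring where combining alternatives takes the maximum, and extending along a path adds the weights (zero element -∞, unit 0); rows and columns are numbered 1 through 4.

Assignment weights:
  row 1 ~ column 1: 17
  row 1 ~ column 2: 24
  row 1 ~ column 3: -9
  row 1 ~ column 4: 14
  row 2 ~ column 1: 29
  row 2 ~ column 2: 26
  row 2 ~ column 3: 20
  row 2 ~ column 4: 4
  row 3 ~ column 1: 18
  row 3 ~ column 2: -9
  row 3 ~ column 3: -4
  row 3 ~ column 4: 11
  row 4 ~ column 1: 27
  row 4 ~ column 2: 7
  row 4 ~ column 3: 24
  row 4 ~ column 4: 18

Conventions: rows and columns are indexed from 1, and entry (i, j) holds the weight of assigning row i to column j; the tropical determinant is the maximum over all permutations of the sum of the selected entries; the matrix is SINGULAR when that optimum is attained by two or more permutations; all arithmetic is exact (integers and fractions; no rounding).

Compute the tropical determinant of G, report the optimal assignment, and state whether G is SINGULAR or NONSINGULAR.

σ = (1, 2, 3, 4): 17 + 26 + (-4) + 18 = 57
σ = (1, 2, 4, 3): 17 + 26 + 11 + 24 = 78
σ = (1, 3, 2, 4): 17 + 20 + (-9) + 18 = 46
σ = (1, 3, 4, 2): 17 + 20 + 11 + 7 = 55
σ = (1, 4, 2, 3): 17 + 4 + (-9) + 24 = 36
σ = (1, 4, 3, 2): 17 + 4 + (-4) + 7 = 24
σ = (2, 1, 3, 4): 24 + 29 + (-4) + 18 = 67
σ = (2, 1, 4, 3): 24 + 29 + 11 + 24 = 88
σ = (2, 3, 1, 4): 24 + 20 + 18 + 18 = 80
σ = (2, 3, 4, 1): 24 + 20 + 11 + 27 = 82
σ = (2, 4, 1, 3): 24 + 4 + 18 + 24 = 70
σ = (2, 4, 3, 1): 24 + 4 + (-4) + 27 = 51
σ = (3, 1, 2, 4): (-9) + 29 + (-9) + 18 = 29
σ = (3, 1, 4, 2): (-9) + 29 + 11 + 7 = 38
σ = (3, 2, 1, 4): (-9) + 26 + 18 + 18 = 53
σ = (3, 2, 4, 1): (-9) + 26 + 11 + 27 = 55
σ = (3, 4, 1, 2): (-9) + 4 + 18 + 7 = 20
σ = (3, 4, 2, 1): (-9) + 4 + (-9) + 27 = 13
σ = (4, 1, 2, 3): 14 + 29 + (-9) + 24 = 58
σ = (4, 1, 3, 2): 14 + 29 + (-4) + 7 = 46
σ = (4, 2, 1, 3): 14 + 26 + 18 + 24 = 82
σ = (4, 2, 3, 1): 14 + 26 + (-4) + 27 = 63
σ = (4, 3, 1, 2): 14 + 20 + 18 + 7 = 59
σ = (4, 3, 2, 1): 14 + 20 + (-9) + 27 = 52
Optimal value attained by: σ = (2, 1, 4, 3).
Answer: det⊕(G) = 88; verdict: NONSINGULAR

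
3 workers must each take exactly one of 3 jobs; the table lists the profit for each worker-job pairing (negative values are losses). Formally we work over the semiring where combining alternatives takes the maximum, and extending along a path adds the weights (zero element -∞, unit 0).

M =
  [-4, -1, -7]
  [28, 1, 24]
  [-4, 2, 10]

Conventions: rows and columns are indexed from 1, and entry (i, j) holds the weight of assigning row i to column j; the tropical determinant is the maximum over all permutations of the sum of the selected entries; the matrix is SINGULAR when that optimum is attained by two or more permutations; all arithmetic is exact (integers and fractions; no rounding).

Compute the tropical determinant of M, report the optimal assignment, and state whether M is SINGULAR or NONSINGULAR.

σ = (1, 2, 3): (-4) + 1 + 10 = 7
σ = (1, 3, 2): (-4) + 24 + 2 = 22
σ = (2, 1, 3): (-1) + 28 + 10 = 37
σ = (2, 3, 1): (-1) + 24 + (-4) = 19
σ = (3, 1, 2): (-7) + 28 + 2 = 23
σ = (3, 2, 1): (-7) + 1 + (-4) = -10
Optimal value attained by: σ = (2, 1, 3).
Answer: det⊕(M) = 37; verdict: NONSINGULAR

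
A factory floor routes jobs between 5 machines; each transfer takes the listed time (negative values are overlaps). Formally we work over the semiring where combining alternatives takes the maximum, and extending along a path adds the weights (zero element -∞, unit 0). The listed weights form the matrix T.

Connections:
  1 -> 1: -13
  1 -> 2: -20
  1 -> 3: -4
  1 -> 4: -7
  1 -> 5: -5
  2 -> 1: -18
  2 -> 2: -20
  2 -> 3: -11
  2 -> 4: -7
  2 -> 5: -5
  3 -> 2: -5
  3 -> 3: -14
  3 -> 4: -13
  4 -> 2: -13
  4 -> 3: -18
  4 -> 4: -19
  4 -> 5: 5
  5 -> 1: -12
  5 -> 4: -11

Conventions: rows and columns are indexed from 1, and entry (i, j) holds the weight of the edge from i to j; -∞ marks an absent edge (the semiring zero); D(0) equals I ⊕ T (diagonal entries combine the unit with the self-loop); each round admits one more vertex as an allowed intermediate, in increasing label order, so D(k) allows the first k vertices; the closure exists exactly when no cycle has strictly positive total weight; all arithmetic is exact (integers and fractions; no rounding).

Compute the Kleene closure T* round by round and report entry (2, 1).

D(0):
  [0, -20, -4, -7, -5]
  [-18, 0, -11, -7, -5]
  [-∞, -5, 0, -13, -∞]
  [-∞, -13, -18, 0, 5]
  [-12, -∞, -∞, -11, 0]
D(1):
  [0, -20, -4, -7, -5]
  [-18, 0, -11, -7, -5]
  [-∞, -5, 0, -13, -∞]
  [-∞, -13, -18, 0, 5]
  [-12, -32, -16, -11, 0]
D(2):
  [0, -20, -4, -7, -5]
  [-18, 0, -11, -7, -5]
  [-23, -5, 0, -12, -10]
  [-31, -13, -18, 0, 5]
  [-12, -32, -16, -11, 0]
D(3):
  [0, -9, -4, -7, -5]
  [-18, 0, -11, -7, -5]
  [-23, -5, 0, -12, -10]
  [-31, -13, -18, 0, 5]
  [-12, -21, -16, -11, 0]
D(4):
  [0, -9, -4, -7, -2]
  [-18, 0, -11, -7, -2]
  [-23, -5, 0, -12, -7]
  [-31, -13, -18, 0, 5]
  [-12, -21, -16, -11, 0]
D(5):
  [0, -9, -4, -7, -2]
  [-14, 0, -11, -7, -2]
  [-19, -5, 0, -12, -7]
  [-7, -13, -11, 0, 5]
  [-12, -21, -16, -11, 0]
Answer: T*[2][1] = -14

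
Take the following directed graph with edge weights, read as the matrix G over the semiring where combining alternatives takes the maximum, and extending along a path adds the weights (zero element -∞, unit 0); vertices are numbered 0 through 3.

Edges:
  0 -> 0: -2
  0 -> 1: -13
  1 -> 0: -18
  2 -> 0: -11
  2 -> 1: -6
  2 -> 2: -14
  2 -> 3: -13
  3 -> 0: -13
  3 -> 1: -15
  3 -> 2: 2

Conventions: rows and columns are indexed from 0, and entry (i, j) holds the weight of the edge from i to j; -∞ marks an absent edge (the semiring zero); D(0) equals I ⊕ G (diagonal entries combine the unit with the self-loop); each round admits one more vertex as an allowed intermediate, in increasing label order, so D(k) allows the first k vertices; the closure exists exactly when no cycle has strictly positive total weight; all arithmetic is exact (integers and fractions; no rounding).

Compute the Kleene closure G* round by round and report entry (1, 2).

D(0):
  [0, -13, -∞, -∞]
  [-18, 0, -∞, -∞]
  [-11, -6, 0, -13]
  [-13, -15, 2, 0]
D(1):
  [0, -13, -∞, -∞]
  [-18, 0, -∞, -∞]
  [-11, -6, 0, -13]
  [-13, -15, 2, 0]
D(2):
  [0, -13, -∞, -∞]
  [-18, 0, -∞, -∞]
  [-11, -6, 0, -13]
  [-13, -15, 2, 0]
D(3):
  [0, -13, -∞, -∞]
  [-18, 0, -∞, -∞]
  [-11, -6, 0, -13]
  [-9, -4, 2, 0]
D(4):
  [0, -13, -∞, -∞]
  [-18, 0, -∞, -∞]
  [-11, -6, 0, -13]
  [-9, -4, 2, 0]
Answer: G*[1][2] = -∞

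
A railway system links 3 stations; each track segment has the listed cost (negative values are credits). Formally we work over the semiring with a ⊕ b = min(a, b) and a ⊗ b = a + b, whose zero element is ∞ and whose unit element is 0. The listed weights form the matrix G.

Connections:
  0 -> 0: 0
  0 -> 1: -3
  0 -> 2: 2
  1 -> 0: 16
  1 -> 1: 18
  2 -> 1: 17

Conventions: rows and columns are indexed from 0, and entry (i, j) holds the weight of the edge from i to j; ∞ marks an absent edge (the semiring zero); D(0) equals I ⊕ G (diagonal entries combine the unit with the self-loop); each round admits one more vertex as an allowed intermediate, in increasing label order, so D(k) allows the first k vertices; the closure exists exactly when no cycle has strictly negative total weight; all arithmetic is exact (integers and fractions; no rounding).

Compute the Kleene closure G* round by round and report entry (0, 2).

D(0):
  [0, -3, 2]
  [16, 0, ∞]
  [∞, 17, 0]
D(1):
  [0, -3, 2]
  [16, 0, 18]
  [∞, 17, 0]
D(2):
  [0, -3, 2]
  [16, 0, 18]
  [33, 17, 0]
D(3):
  [0, -3, 2]
  [16, 0, 18]
  [33, 17, 0]
Answer: G*[0][2] = 2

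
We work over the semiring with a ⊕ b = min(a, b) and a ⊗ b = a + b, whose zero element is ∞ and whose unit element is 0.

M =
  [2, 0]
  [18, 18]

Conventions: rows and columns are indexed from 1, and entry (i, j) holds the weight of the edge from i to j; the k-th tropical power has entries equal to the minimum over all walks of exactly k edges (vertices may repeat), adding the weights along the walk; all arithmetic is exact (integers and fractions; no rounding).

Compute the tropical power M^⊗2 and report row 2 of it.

M^⊗2:
  [4, 2]
  [20, 18]
Answer: row 2 of M^⊗2 = [20, 18]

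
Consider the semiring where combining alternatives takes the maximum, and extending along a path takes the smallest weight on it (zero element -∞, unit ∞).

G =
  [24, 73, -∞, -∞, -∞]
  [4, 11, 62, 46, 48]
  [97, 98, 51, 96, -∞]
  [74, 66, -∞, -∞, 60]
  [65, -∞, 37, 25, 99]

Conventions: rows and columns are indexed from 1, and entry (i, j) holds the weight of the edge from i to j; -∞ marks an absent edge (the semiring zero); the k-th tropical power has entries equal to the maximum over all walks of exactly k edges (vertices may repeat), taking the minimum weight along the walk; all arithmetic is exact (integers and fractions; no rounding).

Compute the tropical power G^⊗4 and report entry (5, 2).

G^⊗2:
  [24, 24, 62, 46, 48]
  [62, 62, 51, 62, 48]
  [74, 73, 62, 51, 60]
  [60, 73, 62, 46, 60]
  [65, 65, 37, 37, 99]
G^⊗3:
  [62, 62, 51, 62, 48]
  [62, 62, 62, 51, 60]
  [62, 73, 62, 62, 60]
  [62, 62, 62, 62, 60]
  [65, 65, 62, 46, 99]
G^⊗4:
  [62, 62, 62, 51, 60]
  [62, 62, 62, 62, 60]
  [62, 62, 62, 62, 60]
  [62, 62, 62, 62, 60]
  [65, 65, 62, 62, 99]
Key observation: the optimum is the walk 5->5->5->1->2, with weight 99 min 99 min 65 min 73 = 65.
Optimal value attained by: walk 5->5->5->1->2.
Answer: (G^⊗4)[5][2] = 65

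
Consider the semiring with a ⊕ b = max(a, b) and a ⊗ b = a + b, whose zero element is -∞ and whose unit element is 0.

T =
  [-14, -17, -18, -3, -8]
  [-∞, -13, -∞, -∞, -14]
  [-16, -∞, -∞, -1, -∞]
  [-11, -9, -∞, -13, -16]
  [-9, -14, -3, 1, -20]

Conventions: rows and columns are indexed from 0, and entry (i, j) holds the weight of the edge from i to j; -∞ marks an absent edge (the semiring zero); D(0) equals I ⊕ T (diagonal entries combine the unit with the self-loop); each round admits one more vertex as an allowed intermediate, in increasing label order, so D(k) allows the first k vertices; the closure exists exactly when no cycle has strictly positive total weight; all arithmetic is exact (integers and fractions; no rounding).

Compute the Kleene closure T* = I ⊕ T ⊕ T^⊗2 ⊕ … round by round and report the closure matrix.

D(0):
  [0, -17, -18, -3, -8]
  [-∞, 0, -∞, -∞, -14]
  [-16, -∞, 0, -1, -∞]
  [-11, -9, -∞, 0, -16]
  [-9, -14, -3, 1, 0]
D(1):
  [0, -17, -18, -3, -8]
  [-∞, 0, -∞, -∞, -14]
  [-16, -33, 0, -1, -24]
  [-11, -9, -29, 0, -16]
  [-9, -14, -3, 1, 0]
D(2):
  [0, -17, -18, -3, -8]
  [-∞, 0, -∞, -∞, -14]
  [-16, -33, 0, -1, -24]
  [-11, -9, -29, 0, -16]
  [-9, -14, -3, 1, 0]
D(3):
  [0, -17, -18, -3, -8]
  [-∞, 0, -∞, -∞, -14]
  [-16, -33, 0, -1, -24]
  [-11, -9, -29, 0, -16]
  [-9, -14, -3, 1, 0]
D(4):
  [0, -12, -18, -3, -8]
  [-∞, 0, -∞, -∞, -14]
  [-12, -10, 0, -1, -17]
  [-11, -9, -29, 0, -16]
  [-9, -8, -3, 1, 0]
D(5):
  [0, -12, -11, -3, -8]
  [-23, 0, -17, -13, -14]
  [-12, -10, 0, -1, -17]
  [-11, -9, -19, 0, -16]
  [-9, -8, -3, 1, 0]
Answer: T* = [[0, -12, -11, -3, -8], [-23, 0, -17, -13, -14], [-12, -10, 0, -1, -17], [-11, -9, -19, 0, -16], [-9, -8, -3, 1, 0]]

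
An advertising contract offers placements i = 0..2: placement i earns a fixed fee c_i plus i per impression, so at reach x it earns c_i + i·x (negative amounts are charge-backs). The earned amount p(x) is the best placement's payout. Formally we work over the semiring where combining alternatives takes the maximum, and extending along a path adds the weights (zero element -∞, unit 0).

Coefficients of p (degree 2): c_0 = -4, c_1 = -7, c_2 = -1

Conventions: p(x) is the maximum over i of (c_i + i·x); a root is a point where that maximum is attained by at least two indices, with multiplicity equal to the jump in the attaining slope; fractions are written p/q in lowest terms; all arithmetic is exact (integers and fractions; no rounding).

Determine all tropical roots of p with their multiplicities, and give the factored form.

hull edge (i=0, c=-4) to (i=2, c=-1): slope 3/2, span 2
Factored form: p(x) = -1 ⊗ (x ⊕ (-3/2)) ⊗ (x ⊕ (-3/2))
Answer: roots = -3/2 (mult 2)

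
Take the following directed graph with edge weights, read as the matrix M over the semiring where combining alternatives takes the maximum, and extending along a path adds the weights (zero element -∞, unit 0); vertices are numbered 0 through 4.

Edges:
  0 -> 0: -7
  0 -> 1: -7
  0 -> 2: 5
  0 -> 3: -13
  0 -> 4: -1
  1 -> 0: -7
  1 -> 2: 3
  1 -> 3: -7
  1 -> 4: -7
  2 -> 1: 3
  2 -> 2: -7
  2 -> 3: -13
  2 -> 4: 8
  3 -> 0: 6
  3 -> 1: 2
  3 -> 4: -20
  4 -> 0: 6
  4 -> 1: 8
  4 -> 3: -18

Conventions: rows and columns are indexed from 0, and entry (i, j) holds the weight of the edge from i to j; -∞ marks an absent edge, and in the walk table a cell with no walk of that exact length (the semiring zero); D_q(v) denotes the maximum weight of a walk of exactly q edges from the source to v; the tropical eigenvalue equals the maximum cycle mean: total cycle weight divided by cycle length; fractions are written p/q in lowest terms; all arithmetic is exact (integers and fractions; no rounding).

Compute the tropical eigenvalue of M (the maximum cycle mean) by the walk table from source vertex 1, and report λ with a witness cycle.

q=0: [-∞, 0, -∞, -∞, -∞]
q=1: [-7, -∞, 3, -7, -7]
q=2: [-1, 6, -2, -10, 11]
q=3: [17, 19, 9, -1, 6]
q=4: [12, 14, 22, 12, 17]
q=5: [23, 25, 17, 9, 30]
Optimal cycle mean attained by: cycle 0->2->4->0, total 5 + 8 + 6, length 3.
Answer: λ = 19/3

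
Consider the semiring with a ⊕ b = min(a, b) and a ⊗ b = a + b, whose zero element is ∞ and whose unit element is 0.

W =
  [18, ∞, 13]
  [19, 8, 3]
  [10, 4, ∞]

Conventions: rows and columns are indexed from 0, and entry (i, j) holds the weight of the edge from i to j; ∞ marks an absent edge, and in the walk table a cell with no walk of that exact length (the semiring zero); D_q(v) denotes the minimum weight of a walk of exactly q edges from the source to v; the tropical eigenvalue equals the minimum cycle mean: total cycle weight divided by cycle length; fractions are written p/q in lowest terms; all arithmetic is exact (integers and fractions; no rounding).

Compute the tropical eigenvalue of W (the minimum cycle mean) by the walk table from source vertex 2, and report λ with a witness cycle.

q=0: [∞, ∞, 0]
q=1: [10, 4, ∞]
q=2: [23, 12, 7]
q=3: [17, 11, 15]
Optimal cycle mean attained by: cycle 1->2->1, total 3 + 4, length 2.
Answer: λ = 7/2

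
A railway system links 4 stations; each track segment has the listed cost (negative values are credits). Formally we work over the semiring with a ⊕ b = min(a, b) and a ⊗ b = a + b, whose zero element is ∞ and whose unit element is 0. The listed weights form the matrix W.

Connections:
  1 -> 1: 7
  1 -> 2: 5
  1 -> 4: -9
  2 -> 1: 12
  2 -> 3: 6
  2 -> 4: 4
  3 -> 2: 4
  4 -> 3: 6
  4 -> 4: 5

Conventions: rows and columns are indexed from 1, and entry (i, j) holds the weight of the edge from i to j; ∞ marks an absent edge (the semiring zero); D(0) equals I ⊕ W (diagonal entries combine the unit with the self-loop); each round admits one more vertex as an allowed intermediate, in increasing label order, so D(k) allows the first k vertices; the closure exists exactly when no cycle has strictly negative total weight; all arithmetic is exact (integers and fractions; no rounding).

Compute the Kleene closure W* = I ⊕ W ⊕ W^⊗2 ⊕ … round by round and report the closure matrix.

D(0):
  [0, 5, ∞, -9]
  [12, 0, 6, 4]
  [∞, 4, 0, ∞]
  [∞, ∞, 6, 0]
D(1):
  [0, 5, ∞, -9]
  [12, 0, 6, 3]
  [∞, 4, 0, ∞]
  [∞, ∞, 6, 0]
D(2):
  [0, 5, 11, -9]
  [12, 0, 6, 3]
  [16, 4, 0, 7]
  [∞, ∞, 6, 0]
D(3):
  [0, 5, 11, -9]
  [12, 0, 6, 3]
  [16, 4, 0, 7]
  [22, 10, 6, 0]
D(4):
  [0, 1, -3, -9]
  [12, 0, 6, 3]
  [16, 4, 0, 7]
  [22, 10, 6, 0]
Answer: W* = [[0, 1, -3, -9], [12, 0, 6, 3], [16, 4, 0, 7], [22, 10, 6, 0]]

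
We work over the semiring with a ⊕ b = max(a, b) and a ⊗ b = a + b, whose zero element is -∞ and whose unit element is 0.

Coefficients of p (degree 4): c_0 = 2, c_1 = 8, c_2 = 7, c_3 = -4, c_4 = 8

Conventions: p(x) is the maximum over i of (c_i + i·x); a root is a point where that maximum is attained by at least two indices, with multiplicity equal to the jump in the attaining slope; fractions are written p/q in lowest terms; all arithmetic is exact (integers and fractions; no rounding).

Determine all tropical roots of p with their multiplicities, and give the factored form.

hull edge (i=0, c=2) to (i=1, c=8): slope 6, span 1
hull edge (i=1, c=8) to (i=4, c=8): slope 0, span 3
Factored form: p(x) = 8 ⊗ (x ⊕ (-6)) ⊗ (x ⊕ 0) ⊗ (x ⊕ 0) ⊗ (x ⊕ 0)
Answer: roots = -6 (mult 1), 0 (mult 3)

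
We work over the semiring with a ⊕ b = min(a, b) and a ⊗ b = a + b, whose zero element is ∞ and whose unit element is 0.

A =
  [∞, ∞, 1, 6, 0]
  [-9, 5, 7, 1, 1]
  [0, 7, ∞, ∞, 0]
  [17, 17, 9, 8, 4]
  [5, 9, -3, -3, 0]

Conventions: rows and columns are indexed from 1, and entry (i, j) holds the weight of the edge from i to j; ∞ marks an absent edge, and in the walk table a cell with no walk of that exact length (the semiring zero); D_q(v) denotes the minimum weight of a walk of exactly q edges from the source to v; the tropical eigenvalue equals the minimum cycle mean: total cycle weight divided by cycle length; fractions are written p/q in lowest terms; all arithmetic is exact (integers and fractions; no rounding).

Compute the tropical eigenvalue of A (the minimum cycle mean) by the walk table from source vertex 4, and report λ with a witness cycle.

q=0: [∞, ∞, ∞, 0, ∞]
q=1: [17, 17, 9, 8, 4]
q=2: [8, 13, 1, 1, 4]
q=3: [1, 8, 1, 1, 1]
q=4: [-1, 8, -2, -2, 1]
q=5: [-2, 5, -2, -2, -2]
Optimal cycle mean attained by: cycle 3->5->3, total 0 + (-3), length 2.
Answer: λ = -3/2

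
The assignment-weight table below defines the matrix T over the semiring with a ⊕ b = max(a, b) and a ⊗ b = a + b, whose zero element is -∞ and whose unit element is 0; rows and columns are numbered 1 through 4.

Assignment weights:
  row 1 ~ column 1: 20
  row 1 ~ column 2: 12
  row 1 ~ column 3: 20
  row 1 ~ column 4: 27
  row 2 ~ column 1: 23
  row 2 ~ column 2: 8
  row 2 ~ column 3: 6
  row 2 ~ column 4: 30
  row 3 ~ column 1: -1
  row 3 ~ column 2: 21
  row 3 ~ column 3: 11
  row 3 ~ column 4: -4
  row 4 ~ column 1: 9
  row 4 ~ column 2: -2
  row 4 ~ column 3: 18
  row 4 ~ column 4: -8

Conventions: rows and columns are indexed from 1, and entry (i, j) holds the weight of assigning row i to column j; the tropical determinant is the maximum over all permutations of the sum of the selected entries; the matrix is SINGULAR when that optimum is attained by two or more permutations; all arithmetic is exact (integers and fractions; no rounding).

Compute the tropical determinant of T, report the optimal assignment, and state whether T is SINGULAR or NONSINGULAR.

σ = (1, 2, 3, 4): 20 + 8 + 11 + (-8) = 31
σ = (1, 2, 4, 3): 20 + 8 + (-4) + 18 = 42
σ = (1, 3, 2, 4): 20 + 6 + 21 + (-8) = 39
σ = (1, 3, 4, 2): 20 + 6 + (-4) + (-2) = 20
σ = (1, 4, 2, 3): 20 + 30 + 21 + 18 = 89
σ = (1, 4, 3, 2): 20 + 30 + 11 + (-2) = 59
σ = (2, 1, 3, 4): 12 + 23 + 11 + (-8) = 38
σ = (2, 1, 4, 3): 12 + 23 + (-4) + 18 = 49
σ = (2, 3, 1, 4): 12 + 6 + (-1) + (-8) = 9
σ = (2, 3, 4, 1): 12 + 6 + (-4) + 9 = 23
σ = (2, 4, 1, 3): 12 + 30 + (-1) + 18 = 59
σ = (2, 4, 3, 1): 12 + 30 + 11 + 9 = 62
σ = (3, 1, 2, 4): 20 + 23 + 21 + (-8) = 56
σ = (3, 1, 4, 2): 20 + 23 + (-4) + (-2) = 37
σ = (3, 2, 1, 4): 20 + 8 + (-1) + (-8) = 19
σ = (3, 2, 4, 1): 20 + 8 + (-4) + 9 = 33
σ = (3, 4, 1, 2): 20 + 30 + (-1) + (-2) = 47
σ = (3, 4, 2, 1): 20 + 30 + 21 + 9 = 80
σ = (4, 1, 2, 3): 27 + 23 + 21 + 18 = 89
σ = (4, 1, 3, 2): 27 + 23 + 11 + (-2) = 59
σ = (4, 2, 1, 3): 27 + 8 + (-1) + 18 = 52
σ = (4, 2, 3, 1): 27 + 8 + 11 + 9 = 55
σ = (4, 3, 1, 2): 27 + 6 + (-1) + (-2) = 30
σ = (4, 3, 2, 1): 27 + 6 + 21 + 9 = 63
Optimal value attained by: σ = (1, 4, 2, 3).
Answer: det⊕(T) = 89; verdict: SINGULAR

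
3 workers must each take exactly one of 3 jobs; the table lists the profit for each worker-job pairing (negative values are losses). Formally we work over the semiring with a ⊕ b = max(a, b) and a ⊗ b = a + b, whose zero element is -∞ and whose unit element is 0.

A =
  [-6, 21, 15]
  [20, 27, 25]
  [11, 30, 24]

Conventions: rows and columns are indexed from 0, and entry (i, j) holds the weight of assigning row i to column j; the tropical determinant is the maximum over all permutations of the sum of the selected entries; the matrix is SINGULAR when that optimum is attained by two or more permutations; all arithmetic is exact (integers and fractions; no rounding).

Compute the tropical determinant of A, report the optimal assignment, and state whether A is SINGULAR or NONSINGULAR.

σ = (0, 1, 2): (-6) + 27 + 24 = 45
σ = (0, 2, 1): (-6) + 25 + 30 = 49
σ = (1, 0, 2): 21 + 20 + 24 = 65
σ = (1, 2, 0): 21 + 25 + 11 = 57
σ = (2, 0, 1): 15 + 20 + 30 = 65
σ = (2, 1, 0): 15 + 27 + 11 = 53
Optimal value attained by: σ = (1, 0, 2).
Answer: det⊕(A) = 65; verdict: SINGULAR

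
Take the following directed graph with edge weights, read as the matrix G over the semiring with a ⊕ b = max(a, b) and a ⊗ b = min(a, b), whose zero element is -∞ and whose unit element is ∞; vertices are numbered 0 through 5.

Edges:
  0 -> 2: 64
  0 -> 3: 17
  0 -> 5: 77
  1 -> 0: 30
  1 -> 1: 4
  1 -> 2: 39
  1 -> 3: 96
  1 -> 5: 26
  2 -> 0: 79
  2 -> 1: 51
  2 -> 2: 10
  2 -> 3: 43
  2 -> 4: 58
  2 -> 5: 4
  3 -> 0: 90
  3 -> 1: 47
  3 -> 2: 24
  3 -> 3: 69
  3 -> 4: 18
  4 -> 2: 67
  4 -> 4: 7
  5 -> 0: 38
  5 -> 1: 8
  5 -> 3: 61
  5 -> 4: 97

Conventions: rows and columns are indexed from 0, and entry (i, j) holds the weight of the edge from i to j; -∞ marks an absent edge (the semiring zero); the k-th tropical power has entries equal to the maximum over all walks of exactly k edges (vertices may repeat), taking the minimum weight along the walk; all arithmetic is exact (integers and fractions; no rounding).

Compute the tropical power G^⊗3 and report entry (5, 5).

G^⊗2:
  [64, 51, 17, 61, 77, 4]
  [90, 47, 30, 69, 39, 30]
  [43, 43, 64, 51, 18, 77]
  [69, 47, 64, 69, 24, 77]
  [67, 51, 10, 43, 58, 4]
  [61, 47, 67, 61, 18, 38]
G^⊗3:
  [61, 47, 67, 61, 18, 64]
  [69, 47, 64, 69, 30, 77]
  [64, 51, 43, 61, 77, 43]
  [69, 51, 64, 69, 77, 69]
  [43, 43, 64, 51, 18, 67]
  [67, 51, 61, 61, 58, 61]
Key observation: the optimum is the walk 5->3->0->5, with weight 61 min 90 min 77 = 61.
Optimal value attained by: walk 5->3->0->5.
Answer: (G^⊗3)[5][5] = 61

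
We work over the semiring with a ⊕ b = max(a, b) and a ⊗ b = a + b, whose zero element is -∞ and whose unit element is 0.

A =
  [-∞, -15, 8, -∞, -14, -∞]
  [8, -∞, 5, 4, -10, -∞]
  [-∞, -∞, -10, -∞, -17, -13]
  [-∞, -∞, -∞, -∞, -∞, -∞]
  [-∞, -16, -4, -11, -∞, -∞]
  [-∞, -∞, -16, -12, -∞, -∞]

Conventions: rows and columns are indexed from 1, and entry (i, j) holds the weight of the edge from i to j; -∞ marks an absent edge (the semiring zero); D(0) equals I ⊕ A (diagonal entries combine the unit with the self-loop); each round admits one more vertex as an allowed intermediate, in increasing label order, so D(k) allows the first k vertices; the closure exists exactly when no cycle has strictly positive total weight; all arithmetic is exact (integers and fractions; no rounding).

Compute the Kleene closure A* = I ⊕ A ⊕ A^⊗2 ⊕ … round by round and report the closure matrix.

D(0):
  [0, -15, 8, -∞, -14, -∞]
  [8, 0, 5, 4, -10, -∞]
  [-∞, -∞, 0, -∞, -17, -13]
  [-∞, -∞, -∞, 0, -∞, -∞]
  [-∞, -16, -4, -11, 0, -∞]
  [-∞, -∞, -16, -12, -∞, 0]
D(1):
  [0, -15, 8, -∞, -14, -∞]
  [8, 0, 16, 4, -6, -∞]
  [-∞, -∞, 0, -∞, -17, -13]
  [-∞, -∞, -∞, 0, -∞, -∞]
  [-∞, -16, -4, -11, 0, -∞]
  [-∞, -∞, -16, -12, -∞, 0]
D(2):
  [0, -15, 8, -11, -14, -∞]
  [8, 0, 16, 4, -6, -∞]
  [-∞, -∞, 0, -∞, -17, -13]
  [-∞, -∞, -∞, 0, -∞, -∞]
  [-8, -16, 0, -11, 0, -∞]
  [-∞, -∞, -16, -12, -∞, 0]
D(3):
  [0, -15, 8, -11, -9, -5]
  [8, 0, 16, 4, -1, 3]
  [-∞, -∞, 0, -∞, -17, -13]
  [-∞, -∞, -∞, 0, -∞, -∞]
  [-8, -16, 0, -11, 0, -13]
  [-∞, -∞, -16, -12, -33, 0]
D(4):
  [0, -15, 8, -11, -9, -5]
  [8, 0, 16, 4, -1, 3]
  [-∞, -∞, 0, -∞, -17, -13]
  [-∞, -∞, -∞, 0, -∞, -∞]
  [-8, -16, 0, -11, 0, -13]
  [-∞, -∞, -16, -12, -33, 0]
D(5):
  [0, -15, 8, -11, -9, -5]
  [8, 0, 16, 4, -1, 3]
  [-25, -33, 0, -28, -17, -13]
  [-∞, -∞, -∞, 0, -∞, -∞]
  [-8, -16, 0, -11, 0, -13]
  [-41, -49, -16, -12, -33, 0]
D(6):
  [0, -15, 8, -11, -9, -5]
  [8, 0, 16, 4, -1, 3]
  [-25, -33, 0, -25, -17, -13]
  [-∞, -∞, -∞, 0, -∞, -∞]
  [-8, -16, 0, -11, 0, -13]
  [-41, -49, -16, -12, -33, 0]
Answer: A* = [[0, -15, 8, -11, -9, -5], [8, 0, 16, 4, -1, 3], [-25, -33, 0, -25, -17, -13], [-∞, -∞, -∞, 0, -∞, -∞], [-8, -16, 0, -11, 0, -13], [-41, -49, -16, -12, -33, 0]]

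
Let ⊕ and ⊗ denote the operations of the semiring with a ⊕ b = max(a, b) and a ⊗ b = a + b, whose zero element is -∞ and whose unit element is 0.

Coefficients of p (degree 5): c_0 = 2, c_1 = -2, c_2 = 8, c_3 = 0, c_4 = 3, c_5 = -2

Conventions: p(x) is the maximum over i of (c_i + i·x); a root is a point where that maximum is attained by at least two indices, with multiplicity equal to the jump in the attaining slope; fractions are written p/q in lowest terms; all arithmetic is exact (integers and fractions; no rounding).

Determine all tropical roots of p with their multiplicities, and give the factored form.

hull edge (i=0, c=2) to (i=2, c=8): slope 3, span 2
hull edge (i=2, c=8) to (i=4, c=3): slope -5/2, span 2
hull edge (i=4, c=3) to (i=5, c=-2): slope -5, span 1
Factored form: p(x) = -2 ⊗ (x ⊕ (-3)) ⊗ (x ⊕ (-3)) ⊗ (x ⊕ 5/2) ⊗ (x ⊕ 5/2) ⊗ (x ⊕ 5)
Answer: roots = -3 (mult 2), 5/2 (mult 2), 5 (mult 1)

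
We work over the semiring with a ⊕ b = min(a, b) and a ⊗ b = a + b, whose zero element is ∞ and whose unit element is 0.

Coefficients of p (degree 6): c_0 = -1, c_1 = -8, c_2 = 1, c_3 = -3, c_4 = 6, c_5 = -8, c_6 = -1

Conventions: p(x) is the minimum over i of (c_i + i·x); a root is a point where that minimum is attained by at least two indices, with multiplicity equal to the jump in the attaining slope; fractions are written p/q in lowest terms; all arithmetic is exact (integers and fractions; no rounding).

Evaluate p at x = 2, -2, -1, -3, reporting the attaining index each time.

p(2) = min(-1+0·2=-1, -8+1·2=-6, 1+2·2=5, -3+3·2=3, 6+4·2=14, -8+5·2=2, -1+6·2=11) = -6 (attained by i=1)
p(-2) = min(-1+0·(-2)=-1, -8+1·(-2)=-10, 1+2·(-2)=-3, -3+3·(-2)=-9, 6+4·(-2)=-2, -8+5·(-2)=-18, -1+6·(-2)=-13) = -18 (attained by i=5)
p(-1) = min(-1+0·(-1)=-1, -8+1·(-1)=-9, 1+2·(-1)=-1, -3+3·(-1)=-6, 6+4·(-1)=2, -8+5·(-1)=-13, -1+6·(-1)=-7) = -13 (attained by i=5)
p(-3) = min(-1+0·(-3)=-1, -8+1·(-3)=-11, 1+2·(-3)=-5, -3+3·(-3)=-12, 6+4·(-3)=-6, -8+5·(-3)=-23, -1+6·(-3)=-19) = -23 (attained by i=5)
Answer: p(2) = -6; p(-2) = -18; p(-1) = -13; p(-3) = -23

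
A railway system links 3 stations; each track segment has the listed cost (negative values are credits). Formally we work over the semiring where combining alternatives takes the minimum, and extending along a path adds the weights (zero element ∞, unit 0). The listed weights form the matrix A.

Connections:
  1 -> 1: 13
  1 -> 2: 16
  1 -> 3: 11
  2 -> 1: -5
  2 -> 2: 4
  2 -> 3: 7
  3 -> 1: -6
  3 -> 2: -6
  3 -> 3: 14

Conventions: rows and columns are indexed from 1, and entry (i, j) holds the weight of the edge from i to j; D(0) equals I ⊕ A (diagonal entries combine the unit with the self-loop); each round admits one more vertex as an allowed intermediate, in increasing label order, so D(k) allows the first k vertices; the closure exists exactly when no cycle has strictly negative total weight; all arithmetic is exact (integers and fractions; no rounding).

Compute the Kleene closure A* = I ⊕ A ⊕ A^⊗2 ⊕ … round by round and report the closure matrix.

D(0):
  [0, 16, 11]
  [-5, 0, 7]
  [-6, -6, 0]
D(1):
  [0, 16, 11]
  [-5, 0, 6]
  [-6, -6, 0]
D(2):
  [0, 16, 11]
  [-5, 0, 6]
  [-11, -6, 0]
D(3):
  [0, 5, 11]
  [-5, 0, 6]
  [-11, -6, 0]
Answer: A* = [[0, 5, 11], [-5, 0, 6], [-11, -6, 0]]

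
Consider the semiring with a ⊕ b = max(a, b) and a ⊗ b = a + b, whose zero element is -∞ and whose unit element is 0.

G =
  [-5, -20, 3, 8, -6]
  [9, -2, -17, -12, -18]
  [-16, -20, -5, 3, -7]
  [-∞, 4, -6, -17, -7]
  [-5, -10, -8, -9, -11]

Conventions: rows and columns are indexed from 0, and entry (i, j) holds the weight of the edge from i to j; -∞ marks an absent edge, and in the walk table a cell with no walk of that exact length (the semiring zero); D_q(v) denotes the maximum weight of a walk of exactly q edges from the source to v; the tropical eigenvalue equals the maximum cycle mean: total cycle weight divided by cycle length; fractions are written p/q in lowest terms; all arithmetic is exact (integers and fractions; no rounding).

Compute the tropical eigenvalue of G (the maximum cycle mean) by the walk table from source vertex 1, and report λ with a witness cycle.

q=0: [-∞, 0, -∞, -∞, -∞]
q=1: [9, -2, -17, -12, -18]
q=2: [7, -4, 12, 17, 3]
q=3: [5, 21, 11, 15, 10]
q=4: [30, 19, 9, 14, 8]
q=5: [28, 18, 33, 38, 24]
Optimal cycle mean attained by: cycle 0->3->1->0, total 8 + 4 + 9, length 3.
Answer: λ = 7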